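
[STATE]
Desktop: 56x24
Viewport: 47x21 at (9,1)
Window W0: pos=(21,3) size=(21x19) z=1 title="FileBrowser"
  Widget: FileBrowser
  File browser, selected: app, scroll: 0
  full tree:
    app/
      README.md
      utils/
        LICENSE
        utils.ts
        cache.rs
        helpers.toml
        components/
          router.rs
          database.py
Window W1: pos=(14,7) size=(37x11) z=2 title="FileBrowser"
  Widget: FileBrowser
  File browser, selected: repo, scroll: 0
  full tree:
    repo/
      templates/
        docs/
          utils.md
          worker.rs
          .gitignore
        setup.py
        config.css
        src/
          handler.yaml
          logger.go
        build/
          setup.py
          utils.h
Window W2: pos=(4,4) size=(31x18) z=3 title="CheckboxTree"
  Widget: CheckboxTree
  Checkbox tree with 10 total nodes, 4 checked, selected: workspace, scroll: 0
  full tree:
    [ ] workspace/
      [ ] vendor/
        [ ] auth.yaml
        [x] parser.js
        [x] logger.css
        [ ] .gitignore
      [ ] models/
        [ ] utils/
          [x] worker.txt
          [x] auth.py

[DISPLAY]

                                               
                                               
            ┏━━━━━━━━━━━━━━━━━━━┓              
━━━━━━━━━━━━━━━━━━━━━━━━━┓      ┃              
ckboxTree                ┃──────┨              
─────────────────────────┨      ┃              
 workspace/              ┃━━━━━━━━━━━━━━━┓     
-] vendor/               ┃               ┃     
 [ ] auth.yaml           ┃───────────────┨     
 [x] parser.js           ┃               ┃     
 [x] logger.css          ┃               ┃     
 [ ] .gitignore          ┃               ┃     
x] models/               ┃               ┃     
 [x] utils/              ┃               ┃     
   [x] worker.txt        ┃               ┃     
   [x] auth.py           ┃               ┃     
                         ┃━━━━━━━━━━━━━━━┛     
                         ┃      ┃              
                         ┃      ┃              
                         ┃      ┃              
━━━━━━━━━━━━━━━━━━━━━━━━━┛━━━━━━┛              


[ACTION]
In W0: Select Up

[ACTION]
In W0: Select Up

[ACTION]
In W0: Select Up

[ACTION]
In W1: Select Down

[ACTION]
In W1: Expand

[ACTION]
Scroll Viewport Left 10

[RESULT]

                                               
                                               
                     ┏━━━━━━━━━━━━━━━━━━━┓     
    ┏━━━━━━━━━━━━━━━━━━━━━━━━━━━━━┓      ┃     
    ┃ CheckboxTree                ┃──────┨     
    ┠─────────────────────────────┨      ┃     
    ┃>[-] workspace/              ┃━━━━━━━━━━━━
    ┃   [-] vendor/               ┃            
    ┃     [ ] auth.yaml           ┃────────────
    ┃     [x] parser.js           ┃            
    ┃     [x] logger.css          ┃            
    ┃     [ ] .gitignore          ┃            
    ┃   [x] models/               ┃            
    ┃     [x] utils/              ┃            
    ┃       [x] worker.txt        ┃            
    ┃       [x] auth.py           ┃            
    ┃                             ┃━━━━━━━━━━━━
    ┃                             ┃      ┃     
    ┃                             ┃      ┃     
    ┃                             ┃      ┃     
    ┗━━━━━━━━━━━━━━━━━━━━━━━━━━━━━┛━━━━━━┛     


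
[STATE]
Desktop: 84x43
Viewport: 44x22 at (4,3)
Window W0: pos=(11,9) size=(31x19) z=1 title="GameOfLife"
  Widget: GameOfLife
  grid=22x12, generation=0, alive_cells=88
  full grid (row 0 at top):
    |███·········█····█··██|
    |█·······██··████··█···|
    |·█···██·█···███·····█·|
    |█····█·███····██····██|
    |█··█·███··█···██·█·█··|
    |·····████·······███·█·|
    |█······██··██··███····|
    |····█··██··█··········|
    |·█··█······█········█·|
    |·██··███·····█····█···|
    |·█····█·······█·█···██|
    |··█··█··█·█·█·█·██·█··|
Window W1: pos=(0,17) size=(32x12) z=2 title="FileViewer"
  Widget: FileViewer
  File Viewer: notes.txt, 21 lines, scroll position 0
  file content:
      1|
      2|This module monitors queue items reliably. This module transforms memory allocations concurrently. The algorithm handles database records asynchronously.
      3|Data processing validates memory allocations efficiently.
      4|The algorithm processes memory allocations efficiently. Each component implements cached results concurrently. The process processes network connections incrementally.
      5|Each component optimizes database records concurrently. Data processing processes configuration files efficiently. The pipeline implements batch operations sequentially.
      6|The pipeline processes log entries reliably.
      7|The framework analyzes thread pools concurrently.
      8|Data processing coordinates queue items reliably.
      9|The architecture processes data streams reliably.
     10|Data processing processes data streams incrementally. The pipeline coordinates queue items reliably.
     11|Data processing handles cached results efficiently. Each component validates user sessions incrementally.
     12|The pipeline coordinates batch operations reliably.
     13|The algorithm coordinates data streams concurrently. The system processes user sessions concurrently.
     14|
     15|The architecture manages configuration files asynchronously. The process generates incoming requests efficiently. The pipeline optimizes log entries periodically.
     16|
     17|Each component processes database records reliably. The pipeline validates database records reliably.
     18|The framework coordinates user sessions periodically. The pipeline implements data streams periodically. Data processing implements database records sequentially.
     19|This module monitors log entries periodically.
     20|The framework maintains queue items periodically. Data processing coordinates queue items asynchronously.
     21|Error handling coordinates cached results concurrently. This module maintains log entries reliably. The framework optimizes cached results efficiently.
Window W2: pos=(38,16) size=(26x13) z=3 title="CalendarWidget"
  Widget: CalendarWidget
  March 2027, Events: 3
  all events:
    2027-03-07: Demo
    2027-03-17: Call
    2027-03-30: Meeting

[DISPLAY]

                                            
                                            
                                            
                                            
                                            
                                            
       ┏━━━━━━━━━━━━━━━━━━━━━━━━━━━━━┓      
       ┃ GameOfLife                  ┃      
       ┠─────────────────────────────┨      
       ┃Gen: 0                       ┃      
       ┃███·········█····█··██       ┃      
       ┃█·······██··████··█···       ┃      
       ┃·█···██·█···███·····█·       ┃      
       ┃█····█·███····██····██    ┏━━━━━━━━━
━━━━━━━━━━━━━━━━━━━━━━━━━━━┓··    ┃ Calendar
leViewer                   ┃█·    ┠─────────
───────────────────────────┨··    ┃       Ma
                          ▲┃··    ┃Mo Tu We 
s module monitors queue it█┃█·    ┃ 1  2  3 
a processing validates mem░┃··    ┃ 8  9 10 
 algorithm processes memor░┃██    ┃15 16 17*
h component optimizes data░┃··    ┃22 23 24 


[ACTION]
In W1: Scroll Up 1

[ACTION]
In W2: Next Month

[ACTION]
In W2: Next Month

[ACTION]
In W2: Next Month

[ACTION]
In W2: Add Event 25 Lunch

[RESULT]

                                            
                                            
                                            
                                            
                                            
                                            
       ┏━━━━━━━━━━━━━━━━━━━━━━━━━━━━━┓      
       ┃ GameOfLife                  ┃      
       ┠─────────────────────────────┨      
       ┃Gen: 0                       ┃      
       ┃███·········█····█··██       ┃      
       ┃█·······██··████··█···       ┃      
       ┃·█···██·█···███·····█·       ┃      
       ┃█····█·███····██····██    ┏━━━━━━━━━
━━━━━━━━━━━━━━━━━━━━━━━━━━━┓··    ┃ Calendar
leViewer                   ┃█·    ┠─────────
───────────────────────────┨··    ┃       Ju
                          ▲┃··    ┃Mo Tu We 
s module monitors queue it█┃█·    ┃    1  2 
a processing validates mem░┃··    ┃ 7  8  9 
 algorithm processes memor░┃██    ┃14 15 16 
h component optimizes data░┃··    ┃21 22 23 


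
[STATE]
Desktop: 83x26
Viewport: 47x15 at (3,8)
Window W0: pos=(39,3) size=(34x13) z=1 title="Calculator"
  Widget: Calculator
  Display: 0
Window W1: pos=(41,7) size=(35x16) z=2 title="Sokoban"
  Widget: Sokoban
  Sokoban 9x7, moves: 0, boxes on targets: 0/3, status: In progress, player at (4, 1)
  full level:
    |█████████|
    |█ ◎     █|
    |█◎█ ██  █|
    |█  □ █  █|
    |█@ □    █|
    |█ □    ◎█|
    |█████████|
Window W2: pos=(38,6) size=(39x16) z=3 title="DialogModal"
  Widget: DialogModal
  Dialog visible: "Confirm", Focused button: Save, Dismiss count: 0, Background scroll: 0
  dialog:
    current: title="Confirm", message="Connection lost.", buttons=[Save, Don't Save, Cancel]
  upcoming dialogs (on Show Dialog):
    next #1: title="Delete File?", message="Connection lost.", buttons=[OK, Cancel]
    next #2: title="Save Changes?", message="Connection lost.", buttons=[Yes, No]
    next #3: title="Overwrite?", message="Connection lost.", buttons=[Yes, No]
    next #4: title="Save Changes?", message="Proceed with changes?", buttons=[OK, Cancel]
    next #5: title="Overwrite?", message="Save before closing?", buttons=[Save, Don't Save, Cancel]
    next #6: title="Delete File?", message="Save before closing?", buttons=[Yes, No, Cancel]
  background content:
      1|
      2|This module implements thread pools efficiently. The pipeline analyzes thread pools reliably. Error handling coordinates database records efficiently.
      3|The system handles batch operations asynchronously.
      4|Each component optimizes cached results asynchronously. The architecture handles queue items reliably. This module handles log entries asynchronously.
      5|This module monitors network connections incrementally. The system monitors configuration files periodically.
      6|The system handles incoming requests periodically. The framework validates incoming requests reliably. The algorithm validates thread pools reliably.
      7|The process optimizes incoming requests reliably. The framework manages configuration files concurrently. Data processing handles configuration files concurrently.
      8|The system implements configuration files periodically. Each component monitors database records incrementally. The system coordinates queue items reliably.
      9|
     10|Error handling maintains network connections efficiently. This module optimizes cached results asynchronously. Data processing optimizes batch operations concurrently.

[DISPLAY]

                                   ┠───────────
                                   ┃           
                                   ┃This module
                                   ┃The system 
                                   ┃Ea┌────────
                                   ┃Th│        
                                   ┃Th│       C
                                   ┃Th│ [Save] 
                                   ┃Th└────────
                                   ┃           
                                   ┃Error handl
                                   ┃           
                                   ┃           
                                   ┗━━━━━━━━━━━
                                      ┗━━━━━━━━


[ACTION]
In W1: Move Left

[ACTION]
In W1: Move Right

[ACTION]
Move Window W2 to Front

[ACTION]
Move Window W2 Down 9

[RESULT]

                                    ┃│┃ Sokoban
                                    ┃├┠────────
                                   ┏━━━━━━━━━━━
                                   ┃ DialogModa
                                   ┠───────────
                                   ┃           
                                   ┃This module
                                   ┃The system 
                                   ┃Ea┌────────
                                   ┃Th│        
                                   ┃Th│       C
                                   ┃Th│ [Save] 
                                   ┃Th└────────
                                   ┃           
                                   ┃Error handl


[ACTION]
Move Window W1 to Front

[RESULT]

                                    ┃│┃ Sokoban
                                    ┃├┠────────
                                   ┏━━┃████████
                                   ┃ D┃█ ◎     
                                   ┠──┃█◎█ ██  
                                   ┃  ┃█  □ █  
                                   ┃Th┃█ @□    
                                   ┃Th┃█ □    ◎
                                   ┃Ea┃████████
                                   ┃Th┃Moves: 1
                                   ┃Th┃        
                                   ┃Th┃        
                                   ┃Th┃        
                                   ┃  ┃        
                                   ┃Er┗━━━━━━━━


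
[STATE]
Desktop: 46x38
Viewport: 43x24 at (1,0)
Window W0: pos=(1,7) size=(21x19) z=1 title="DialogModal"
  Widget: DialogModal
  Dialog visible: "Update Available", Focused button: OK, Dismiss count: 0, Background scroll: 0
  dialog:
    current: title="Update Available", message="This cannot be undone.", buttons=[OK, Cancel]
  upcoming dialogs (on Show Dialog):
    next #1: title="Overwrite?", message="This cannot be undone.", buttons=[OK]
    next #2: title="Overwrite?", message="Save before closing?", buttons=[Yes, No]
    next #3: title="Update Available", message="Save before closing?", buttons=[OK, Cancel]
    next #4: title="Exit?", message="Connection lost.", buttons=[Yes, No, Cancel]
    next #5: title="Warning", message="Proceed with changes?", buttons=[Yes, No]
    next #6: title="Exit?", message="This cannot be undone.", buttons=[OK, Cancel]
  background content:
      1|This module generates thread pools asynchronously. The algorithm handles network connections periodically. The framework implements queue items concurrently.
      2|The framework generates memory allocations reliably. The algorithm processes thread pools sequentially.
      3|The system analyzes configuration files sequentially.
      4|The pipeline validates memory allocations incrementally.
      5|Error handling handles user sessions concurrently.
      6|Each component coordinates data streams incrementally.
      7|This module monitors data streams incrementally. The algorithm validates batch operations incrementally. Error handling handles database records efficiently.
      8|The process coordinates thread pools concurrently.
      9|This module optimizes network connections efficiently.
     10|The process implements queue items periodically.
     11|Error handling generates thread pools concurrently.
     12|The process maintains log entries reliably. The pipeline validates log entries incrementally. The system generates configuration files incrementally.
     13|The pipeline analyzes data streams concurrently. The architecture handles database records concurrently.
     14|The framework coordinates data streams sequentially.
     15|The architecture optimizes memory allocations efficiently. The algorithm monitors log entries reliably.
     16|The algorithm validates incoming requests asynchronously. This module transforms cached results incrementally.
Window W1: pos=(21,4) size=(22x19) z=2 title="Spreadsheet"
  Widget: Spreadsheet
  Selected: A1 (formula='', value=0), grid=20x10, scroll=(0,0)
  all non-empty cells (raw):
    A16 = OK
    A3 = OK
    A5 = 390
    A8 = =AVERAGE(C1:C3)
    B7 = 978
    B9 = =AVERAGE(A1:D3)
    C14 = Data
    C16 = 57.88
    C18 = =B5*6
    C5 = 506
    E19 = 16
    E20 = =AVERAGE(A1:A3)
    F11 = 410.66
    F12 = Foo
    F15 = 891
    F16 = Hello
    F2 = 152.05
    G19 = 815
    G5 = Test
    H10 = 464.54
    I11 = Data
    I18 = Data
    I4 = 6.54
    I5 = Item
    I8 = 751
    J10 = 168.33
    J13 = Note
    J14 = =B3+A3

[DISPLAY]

                                           
                                           
                                           
                                           
                    ┏━━━━━━━━━━━━━━━━━━━━┓ 
                    ┃ Spreadsheet        ┃ 
                    ┠────────────────────┨ 
┏━━━━━━━━━━━━━━━━━━━┃A1:                 ┃ 
┃ DialogModal       ┃       A       B    ┃ 
┠───────────────────┃--------------------┃ 
┃This module generat┃  1      [0]       0┃ 
┃The framework gener┃  2        0       0┃ 
┃The system analyzes┃  3 OK             0┃ 
┃The pipeline valida┃  4        0       0┃ 
┃Error handling hand┃  5      390       0┃ 
┃Ea┌─────────────┐or┃  6        0       0┃ 
┃Th│Update Availa│or┃  7        0     978┃ 
┃Th│This cannot b│in┃  8        0       0┃ 
┃Th│[OK]  Cancel │iz┃  9        0       0┃ 
┃Th└─────────────┘me┃ 10        0       0┃ 
┃Error handling gene┃ 11        0       0┃ 
┃The process maintai┃ 12        0       0┃ 
┃The pipeline analyz┗━━━━━━━━━━━━━━━━━━━━┛ 
┃The framework coord┃                      


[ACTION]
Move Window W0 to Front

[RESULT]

                                           
                                           
                                           
                                           
                    ┏━━━━━━━━━━━━━━━━━━━━┓ 
                    ┃ Spreadsheet        ┃ 
                    ┠────────────────────┨ 
┏━━━━━━━━━━━━━━━━━━━┓A1:                 ┃ 
┃ DialogModal       ┃       A       B    ┃ 
┠───────────────────┨--------------------┃ 
┃This module generat┃  1      [0]       0┃ 
┃The framework gener┃  2        0       0┃ 
┃The system analyzes┃  3 OK             0┃ 
┃The pipeline valida┃  4        0       0┃ 
┃Error handling hand┃  5      390       0┃ 
┃Ea┌─────────────┐or┃  6        0       0┃ 
┃Th│Update Availa│or┃  7        0     978┃ 
┃Th│This cannot b│in┃  8        0       0┃ 
┃Th│[OK]  Cancel │iz┃  9        0       0┃ 
┃Th└─────────────┘me┃ 10        0       0┃ 
┃Error handling gene┃ 11        0       0┃ 
┃The process maintai┃ 12        0       0┃ 
┃The pipeline analyz┃━━━━━━━━━━━━━━━━━━━━┛ 
┃The framework coord┃                      


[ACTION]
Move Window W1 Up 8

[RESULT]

                    ┏━━━━━━━━━━━━━━━━━━━━┓ 
                    ┃ Spreadsheet        ┃ 
                    ┠────────────────────┨ 
                    ┃A1:                 ┃ 
                    ┃       A       B    ┃ 
                    ┃--------------------┃ 
                    ┃  1      [0]       0┃ 
┏━━━━━━━━━━━━━━━━━━━┓  2        0       0┃ 
┃ DialogModal       ┃  3 OK             0┃ 
┠───────────────────┨  4        0       0┃ 
┃This module generat┃  5      390       0┃ 
┃The framework gener┃  6        0       0┃ 
┃The system analyzes┃  7        0     978┃ 
┃The pipeline valida┃  8        0       0┃ 
┃Error handling hand┃  9        0       0┃ 
┃Ea┌─────────────┐or┃ 10        0       0┃ 
┃Th│Update Availa│or┃ 11        0       0┃ 
┃Th│This cannot b│in┃ 12        0       0┃ 
┃Th│[OK]  Cancel │iz┃━━━━━━━━━━━━━━━━━━━━┛ 
┃Th└─────────────┘me┃                      
┃Error handling gene┃                      
┃The process maintai┃                      
┃The pipeline analyz┃                      
┃The framework coord┃                      


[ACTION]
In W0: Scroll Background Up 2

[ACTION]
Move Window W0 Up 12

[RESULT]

┏━━━━━━━━━━━━━━━━━━━┓━━━━━━━━━━━━━━━━━━━━┓ 
┃ DialogModal       ┃ Spreadsheet        ┃ 
┠───────────────────┨────────────────────┨ 
┃This module generat┃A1:                 ┃ 
┃The framework gener┃       A       B    ┃ 
┃The system analyzes┃--------------------┃ 
┃The pipeline valida┃  1      [0]       0┃ 
┃Error handling hand┃  2        0       0┃ 
┃Ea┌─────────────┐or┃  3 OK             0┃ 
┃Th│Update Availa│or┃  4        0       0┃ 
┃Th│This cannot b│in┃  5      390       0┃ 
┃Th│[OK]  Cancel │iz┃  6        0       0┃ 
┃Th└─────────────┘me┃  7        0     978┃ 
┃Error handling gene┃  8        0       0┃ 
┃The process maintai┃  9        0       0┃ 
┃The pipeline analyz┃ 10        0       0┃ 
┃The framework coord┃ 11        0       0┃ 
┃The architecture op┃ 12        0       0┃ 
┗━━━━━━━━━━━━━━━━━━━┛━━━━━━━━━━━━━━━━━━━━┛ 
                                           
                                           
                                           
                                           
                                           


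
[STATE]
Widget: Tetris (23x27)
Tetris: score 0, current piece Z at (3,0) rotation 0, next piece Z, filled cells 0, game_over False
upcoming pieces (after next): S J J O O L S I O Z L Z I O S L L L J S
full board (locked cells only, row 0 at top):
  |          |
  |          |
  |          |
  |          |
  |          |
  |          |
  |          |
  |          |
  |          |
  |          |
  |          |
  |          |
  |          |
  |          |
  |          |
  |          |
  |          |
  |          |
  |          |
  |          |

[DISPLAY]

   ▓▓     │Next:       
    ▓▓    │▓▓          
          │ ▓▓         
          │            
          │            
          │            
          │Score:      
          │0           
          │            
          │            
          │            
          │            
          │            
          │            
          │            
          │            
          │            
          │            
          │            
          │            
          │            
          │            
          │            
          │            
          │            
          │            
          │            


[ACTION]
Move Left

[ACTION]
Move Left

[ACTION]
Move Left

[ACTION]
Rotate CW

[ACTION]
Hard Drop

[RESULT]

   ▓▓     │Next:       
    ▓▓    │ ░░         
          │░░          
          │            
          │            
          │            
          │Score:      
          │0           
          │            
          │            
          │            
          │            
          │            
          │            
          │            
          │            
          │            
 ▓        │            
▓▓        │            
▓         │            
          │            
          │            
          │            
          │            
          │            
          │            
          │            


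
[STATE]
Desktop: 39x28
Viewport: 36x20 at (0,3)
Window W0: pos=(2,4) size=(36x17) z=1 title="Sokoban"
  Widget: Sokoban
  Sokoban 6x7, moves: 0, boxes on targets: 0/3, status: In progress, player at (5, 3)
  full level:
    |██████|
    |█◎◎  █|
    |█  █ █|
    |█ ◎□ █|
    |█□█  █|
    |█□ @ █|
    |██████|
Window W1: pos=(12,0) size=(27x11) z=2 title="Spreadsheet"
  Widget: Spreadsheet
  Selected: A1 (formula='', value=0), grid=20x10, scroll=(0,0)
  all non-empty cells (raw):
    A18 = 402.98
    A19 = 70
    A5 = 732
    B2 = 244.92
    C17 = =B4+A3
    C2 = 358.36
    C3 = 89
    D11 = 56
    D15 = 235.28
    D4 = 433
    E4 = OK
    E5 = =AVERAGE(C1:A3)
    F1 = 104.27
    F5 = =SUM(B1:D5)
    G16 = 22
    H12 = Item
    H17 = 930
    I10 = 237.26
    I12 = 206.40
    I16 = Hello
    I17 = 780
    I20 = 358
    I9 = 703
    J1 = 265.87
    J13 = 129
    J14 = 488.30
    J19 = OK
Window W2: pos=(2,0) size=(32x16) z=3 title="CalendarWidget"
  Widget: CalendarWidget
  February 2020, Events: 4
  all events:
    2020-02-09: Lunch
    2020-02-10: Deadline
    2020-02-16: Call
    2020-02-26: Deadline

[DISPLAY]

  ┃        February 2020         ┃  
  ┃Mo Tu We Th Fr Sa Su          ┃  
  ┃                1  2          ┃--
  ┃ 3  4  5  6  7  8  9*         ┃  
  ┃10* 11 12 13 14 15 16*        ┃ 3
  ┃17 18 19 20 21 22 23          ┃  
  ┃24 25 26* 27 28 29            ┃  
  ┃                              ┃━━
  ┃                              ┃  
  ┃                              ┃  
  ┃                              ┃  
  ┃                              ┃  
  ┗━━━━━━━━━━━━━━━━━━━━━━━━━━━━━━┛  
  ┃                                 
  ┃                                 
  ┃                                 
  ┃                                 
  ┗━━━━━━━━━━━━━━━━━━━━━━━━━━━━━━━━━
                                    
                                    


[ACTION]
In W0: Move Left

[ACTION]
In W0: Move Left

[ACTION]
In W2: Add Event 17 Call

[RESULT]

  ┃        February 2020         ┃  
  ┃Mo Tu We Th Fr Sa Su          ┃  
  ┃                1  2          ┃--
  ┃ 3  4  5  6  7  8  9*         ┃  
  ┃10* 11 12 13 14 15 16*        ┃ 3
  ┃17* 18 19 20 21 22 23         ┃  
  ┃24 25 26* 27 28 29            ┃  
  ┃                              ┃━━
  ┃                              ┃  
  ┃                              ┃  
  ┃                              ┃  
  ┃                              ┃  
  ┗━━━━━━━━━━━━━━━━━━━━━━━━━━━━━━┛  
  ┃                                 
  ┃                                 
  ┃                                 
  ┃                                 
  ┗━━━━━━━━━━━━━━━━━━━━━━━━━━━━━━━━━
                                    
                                    


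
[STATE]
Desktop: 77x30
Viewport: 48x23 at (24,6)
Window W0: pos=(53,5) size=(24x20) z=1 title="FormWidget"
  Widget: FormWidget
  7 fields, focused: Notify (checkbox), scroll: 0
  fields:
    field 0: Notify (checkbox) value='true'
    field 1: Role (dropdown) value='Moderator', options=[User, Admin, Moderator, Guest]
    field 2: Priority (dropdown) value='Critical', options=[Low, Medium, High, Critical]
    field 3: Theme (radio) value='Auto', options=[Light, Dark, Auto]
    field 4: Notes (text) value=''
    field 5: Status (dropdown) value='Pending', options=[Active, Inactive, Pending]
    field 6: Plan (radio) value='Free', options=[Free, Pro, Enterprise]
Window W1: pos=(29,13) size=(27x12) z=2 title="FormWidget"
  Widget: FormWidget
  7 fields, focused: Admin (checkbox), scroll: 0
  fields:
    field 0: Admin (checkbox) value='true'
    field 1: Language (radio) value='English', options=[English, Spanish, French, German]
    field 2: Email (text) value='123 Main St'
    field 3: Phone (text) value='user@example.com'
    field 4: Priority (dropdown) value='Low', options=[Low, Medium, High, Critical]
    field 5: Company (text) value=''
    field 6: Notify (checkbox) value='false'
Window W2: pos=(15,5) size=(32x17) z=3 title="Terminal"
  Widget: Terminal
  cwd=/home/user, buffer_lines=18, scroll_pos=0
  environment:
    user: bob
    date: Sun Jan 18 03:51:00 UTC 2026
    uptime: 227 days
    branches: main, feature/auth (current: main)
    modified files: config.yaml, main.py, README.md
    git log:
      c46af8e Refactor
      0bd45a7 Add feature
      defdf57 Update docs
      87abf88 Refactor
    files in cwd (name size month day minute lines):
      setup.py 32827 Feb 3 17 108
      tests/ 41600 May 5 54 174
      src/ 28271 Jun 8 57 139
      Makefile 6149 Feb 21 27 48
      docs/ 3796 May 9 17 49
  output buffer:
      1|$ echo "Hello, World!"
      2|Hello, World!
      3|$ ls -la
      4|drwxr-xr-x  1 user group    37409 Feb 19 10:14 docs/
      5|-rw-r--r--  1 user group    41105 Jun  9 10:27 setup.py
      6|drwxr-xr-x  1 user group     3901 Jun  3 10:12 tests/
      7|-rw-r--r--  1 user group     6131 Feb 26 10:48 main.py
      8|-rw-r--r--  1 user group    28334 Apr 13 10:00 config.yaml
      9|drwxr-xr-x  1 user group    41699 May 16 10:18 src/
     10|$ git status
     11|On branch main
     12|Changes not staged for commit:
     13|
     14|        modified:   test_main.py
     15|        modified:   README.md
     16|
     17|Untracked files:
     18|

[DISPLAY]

l                     ┃      ┃ FormWidget       
──────────────────────┨      ┠──────────────────
Hello, World!"        ┃      ┃> Notify:     [x] 
orld!                 ┃      ┃  Role:       [Mod
                      ┃      ┃  Priority:   [Cri
-x  1 user group    37┃      ┃  Theme:      ( ) 
--  1 user group    41┃      ┃  Notes:      [   
-x  1 user group     3┃━━━━━━━━┓Status:     [Pen
--  1 user group     6┃        ┃Plan:       (●) 
--  1 user group    28┃────────┨                
-x  1 user group    41┃        ┃                
atus                  ┃ English┃                
h main                ┃3 Main ]┃                
not staged for commit:┃er@exam]┃                
                      ┃w     ▼]┃                
━━━━━━━━━━━━━━━━━━━━━━┛       ]┃                
     ┃  Notify:     [ ]        ┃                
     ┃                         ┃                
     ┗━━━━━━━━━━━━━━━━━━━━━━━━━┛━━━━━━━━━━━━━━━━
                                                
                                                
                                                
                                                


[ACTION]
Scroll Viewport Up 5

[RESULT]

                                                
                                                
                                                
                                                
━━━━━━━━━━━━━━━━━━━━━━┓      ┏━━━━━━━━━━━━━━━━━━
l                     ┃      ┃ FormWidget       
──────────────────────┨      ┠──────────────────
Hello, World!"        ┃      ┃> Notify:     [x] 
orld!                 ┃      ┃  Role:       [Mod
                      ┃      ┃  Priority:   [Cri
-x  1 user group    37┃      ┃  Theme:      ( ) 
--  1 user group    41┃      ┃  Notes:      [   
-x  1 user group     3┃━━━━━━━━┓Status:     [Pen
--  1 user group     6┃        ┃Plan:       (●) 
--  1 user group    28┃────────┨                
-x  1 user group    41┃        ┃                
atus                  ┃ English┃                
h main                ┃3 Main ]┃                
not staged for commit:┃er@exam]┃                
                      ┃w     ▼]┃                
━━━━━━━━━━━━━━━━━━━━━━┛       ]┃                
     ┃  Notify:     [ ]        ┃                
     ┃                         ┃                


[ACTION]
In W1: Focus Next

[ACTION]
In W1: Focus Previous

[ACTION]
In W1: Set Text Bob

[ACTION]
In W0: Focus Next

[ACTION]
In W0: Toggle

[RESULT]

                                                
                                                
                                                
                                                
━━━━━━━━━━━━━━━━━━━━━━┓      ┏━━━━━━━━━━━━━━━━━━
l                     ┃      ┃ FormWidget       
──────────────────────┨      ┠──────────────────
Hello, World!"        ┃      ┃  Notify:     [x] 
orld!                 ┃      ┃> Role:       [Mod
                      ┃      ┃  Priority:   [Cri
-x  1 user group    37┃      ┃  Theme:      ( ) 
--  1 user group    41┃      ┃  Notes:      [   
-x  1 user group     3┃━━━━━━━━┓Status:     [Pen
--  1 user group     6┃        ┃Plan:       (●) 
--  1 user group    28┃────────┨                
-x  1 user group    41┃        ┃                
atus                  ┃ English┃                
h main                ┃3 Main ]┃                
not staged for commit:┃er@exam]┃                
                      ┃w     ▼]┃                
━━━━━━━━━━━━━━━━━━━━━━┛       ]┃                
     ┃  Notify:     [ ]        ┃                
     ┃                         ┃                


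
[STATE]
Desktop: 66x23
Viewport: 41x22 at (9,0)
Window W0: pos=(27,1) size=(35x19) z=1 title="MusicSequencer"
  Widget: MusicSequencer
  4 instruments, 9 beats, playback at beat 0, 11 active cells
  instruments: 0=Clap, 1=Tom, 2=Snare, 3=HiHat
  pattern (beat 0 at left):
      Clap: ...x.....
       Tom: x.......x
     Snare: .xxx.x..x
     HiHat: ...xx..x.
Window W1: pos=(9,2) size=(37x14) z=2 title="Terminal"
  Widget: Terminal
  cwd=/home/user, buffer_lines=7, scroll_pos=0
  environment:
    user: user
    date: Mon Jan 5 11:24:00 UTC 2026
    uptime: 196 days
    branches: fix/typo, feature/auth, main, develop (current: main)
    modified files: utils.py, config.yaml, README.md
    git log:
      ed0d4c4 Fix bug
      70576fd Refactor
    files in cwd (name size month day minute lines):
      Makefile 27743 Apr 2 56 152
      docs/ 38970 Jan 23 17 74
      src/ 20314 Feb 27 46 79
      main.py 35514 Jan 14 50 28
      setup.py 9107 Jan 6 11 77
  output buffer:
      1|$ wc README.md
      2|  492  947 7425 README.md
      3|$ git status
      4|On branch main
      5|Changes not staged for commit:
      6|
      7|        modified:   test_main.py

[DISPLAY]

                                         
                  ┏━━━━━━━━━━━━━━━━━━━━━━
┏━━━━━━━━━━━━━━━━━━━━━━━━━━━━━━━━━━━┓    
┃ Terminal                          ┃────
┠───────────────────────────────────┨    
┃$ wc README.md                     ┃    
┃  492  947 7425 README.md          ┃    
┃$ git status                       ┃    
┃On branch main                     ┃    
┃Changes not staged for commit:     ┃    
┃                                   ┃    
┃        modified:   test_main.py   ┃    
┃$ █                                ┃    
┃                                   ┃    
┃                                   ┃    
┗━━━━━━━━━━━━━━━━━━━━━━━━━━━━━━━━━━━┛    
                  ┃                      
                  ┃                      
                  ┃                      
                  ┗━━━━━━━━━━━━━━━━━━━━━━
                                         
                                         


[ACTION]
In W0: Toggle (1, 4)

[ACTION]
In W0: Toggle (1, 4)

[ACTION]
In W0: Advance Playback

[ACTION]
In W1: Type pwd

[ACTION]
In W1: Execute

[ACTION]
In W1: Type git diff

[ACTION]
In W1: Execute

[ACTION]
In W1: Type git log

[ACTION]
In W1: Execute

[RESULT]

                                         
                  ┏━━━━━━━━━━━━━━━━━━━━━━
┏━━━━━━━━━━━━━━━━━━━━━━━━━━━━━━━━━━━┓    
┃ Terminal                          ┃────
┠───────────────────────────────────┨    
┃diff --git a/main.py b/main.py     ┃    
┃--- a/main.py                      ┃    
┃+++ b/main.py                      ┃    
┃@@ -1,3 +1,4 @@                    ┃    
┃+# updated                         ┃    
┃ import sys                        ┃    
┃$ git log                          ┃    
┃ed0d4c4 Fix bug                    ┃    
┃70576fd Refactor                   ┃    
┃$ █                                ┃    
┗━━━━━━━━━━━━━━━━━━━━━━━━━━━━━━━━━━━┛    
                  ┃                      
                  ┃                      
                  ┃                      
                  ┗━━━━━━━━━━━━━━━━━━━━━━
                                         
                                         
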